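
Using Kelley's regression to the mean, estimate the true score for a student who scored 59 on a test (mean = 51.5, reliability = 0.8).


T_est = rxx * X + (1 - rxx) * mean
T_est = 0.8 * 59 + 0.2 * 51.5
T_est = 47.2 + 10.3
T_est = 57.5

57.5


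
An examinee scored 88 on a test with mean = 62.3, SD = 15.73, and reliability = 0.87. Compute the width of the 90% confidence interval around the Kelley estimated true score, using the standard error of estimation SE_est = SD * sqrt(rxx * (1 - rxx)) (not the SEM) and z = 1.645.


True score estimate = 0.87*88 + 0.13*62.3 = 84.659
SE_est = SD * sqrt(rxx * (1 - rxx)) = 15.73 * sqrt(0.87 * 0.13) = 15.73 * sqrt(0.1131) = 5.290053
CI = T_est +/- z * SE_est, so width = 2 * z * SE_est = 2 * 1.645 * 5.290053
Width = 17.4043

17.4043


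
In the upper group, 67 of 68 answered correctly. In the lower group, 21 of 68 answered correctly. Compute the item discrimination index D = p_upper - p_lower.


p_upper = 67/68 = 0.9853
p_lower = 21/68 = 0.3088
D = 0.9853 - 0.3088 = 0.6765

0.6765


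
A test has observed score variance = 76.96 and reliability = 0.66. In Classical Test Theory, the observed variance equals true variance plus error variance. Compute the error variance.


var_true = rxx * var_obs = 0.66 * 76.96 = 50.7936
var_error = var_obs - var_true
var_error = 76.96 - 50.7936
var_error = 26.1664

26.1664


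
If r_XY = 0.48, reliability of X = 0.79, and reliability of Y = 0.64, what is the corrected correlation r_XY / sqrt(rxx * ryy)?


r_corrected = rxy / sqrt(rxx * ryy)
= 0.48 / sqrt(0.79 * 0.64)
= 0.48 / sqrt(0.5056)
= 0.48 / 0.711056
r_corrected = 0.6751

0.6751


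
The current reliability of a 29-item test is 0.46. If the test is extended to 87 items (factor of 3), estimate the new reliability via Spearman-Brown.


r_new = (n * rxx) / (1 + (n-1) * rxx)
r_new = (3 * 0.46) / (1 + 2 * 0.46)
r_new = 1.38 / 1.92
r_new = 0.7188

0.7188


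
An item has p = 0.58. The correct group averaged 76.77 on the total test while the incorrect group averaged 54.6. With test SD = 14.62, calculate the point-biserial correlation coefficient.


q = 1 - p = 0.42
rpb = ((M1 - M0) / SD) * sqrt(p * q)
rpb = ((76.77 - 54.6) / 14.62) * sqrt(0.58 * 0.42)
rpb = 0.7484

0.7484


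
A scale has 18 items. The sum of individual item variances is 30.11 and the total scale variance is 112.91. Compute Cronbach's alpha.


alpha = (k/(k-1)) * (1 - sum(si^2)/s_total^2)
= (18/17) * (1 - 30.11/112.91)
alpha = 0.7765

0.7765


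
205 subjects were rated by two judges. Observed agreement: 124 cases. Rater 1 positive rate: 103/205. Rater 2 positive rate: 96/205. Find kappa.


P_o = 124/205 = 0.604878
P_e = (103*96 + 102*109) / 42025 = 0.499845
kappa = (P_o - P_e) / (1 - P_e)
kappa = (0.604878 - 0.499845) / (1 - 0.499845)
kappa = 0.21

0.21


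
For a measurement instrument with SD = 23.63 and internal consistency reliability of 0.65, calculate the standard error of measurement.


SEM = SD * sqrt(1 - rxx)
SEM = 23.63 * sqrt(1 - 0.65)
SEM = 23.63 * sqrt(0.35) = 23.63 * 0.591608
SEM = 13.9797

13.9797


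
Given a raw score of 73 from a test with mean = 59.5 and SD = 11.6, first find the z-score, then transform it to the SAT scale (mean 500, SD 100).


z = (X - mean) / SD = (73 - 59.5) / 11.6
z = 13.5 / 11.6
z = 1.1638
SAT-scale = SAT = 500 + 100z
Carry z at full precision (z = 13.5 / 11.6) into the conversion:
SAT-scale = 500 + 100 * (13.5 / 11.6) = 500 + 1350 / 11.6
SAT-scale = 500 + 116.3793
SAT-scale = 616.3793

616.3793


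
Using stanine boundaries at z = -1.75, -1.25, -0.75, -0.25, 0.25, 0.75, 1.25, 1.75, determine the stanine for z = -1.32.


Stanine boundaries: [-1.75, -1.25, -0.75, -0.25, 0.25, 0.75, 1.25, 1.75]
z = -1.32
Check each boundary:
  z >= -1.75 -> could be stanine 2
  z < -1.25
  z < -0.75
  z < -0.25
  z < 0.25
  z < 0.75
  z < 1.25
  z < 1.75
Highest qualifying boundary gives stanine = 2

2


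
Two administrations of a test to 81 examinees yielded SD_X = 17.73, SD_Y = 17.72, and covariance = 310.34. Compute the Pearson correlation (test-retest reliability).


r = cov(X,Y) / (SD_X * SD_Y)
r = 310.34 / (17.73 * 17.72)
r = 310.34 / 314.1756
r = 0.9878

0.9878


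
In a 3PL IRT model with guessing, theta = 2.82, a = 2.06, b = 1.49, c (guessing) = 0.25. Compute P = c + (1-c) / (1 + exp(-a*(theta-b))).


logit = 2.06*(2.82 - 1.49) = 2.7398
P* = 1/(1 + exp(-2.7398)) = 0.9393
P = 0.25 + (1 - 0.25) * 0.9393
P = 0.9545

0.9545


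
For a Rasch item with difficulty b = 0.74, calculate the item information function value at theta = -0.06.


P = 1/(1+exp(-(-0.06-0.74))) = 0.31
I = P*(1-P) = 0.31 * 0.69
I = 0.2139

0.2139


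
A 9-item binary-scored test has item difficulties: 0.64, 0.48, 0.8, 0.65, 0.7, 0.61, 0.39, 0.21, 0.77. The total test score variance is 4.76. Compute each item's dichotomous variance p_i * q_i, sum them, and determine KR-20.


For each item, compute p_i * q_i:
  Item 1: 0.64 * 0.36 = 0.2304
  Item 2: 0.48 * 0.52 = 0.2496
  Item 3: 0.8 * 0.2 = 0.16
  Item 4: 0.65 * 0.35 = 0.2275
  Item 5: 0.7 * 0.3 = 0.21
  Item 6: 0.61 * 0.39 = 0.2379
  Item 7: 0.39 * 0.61 = 0.2379
  Item 8: 0.21 * 0.79 = 0.1659
  Item 9: 0.77 * 0.23 = 0.1771
Sum(p_i * q_i) = 0.2304 + 0.2496 + 0.16 + 0.2275 + 0.21 + 0.2379 + 0.2379 + 0.1659 + 0.1771 = 1.8963
KR-20 = (k/(k-1)) * (1 - Sum(p_i*q_i) / Var_total)
= (9/8) * (1 - 1.8963/4.76)
= 1.125 * 0.6016
KR-20 = 0.6768

0.6768


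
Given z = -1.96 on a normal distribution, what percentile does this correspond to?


CDF(z) = 0.5 * (1 + erf(z/sqrt(2)))
erf(-1.3859) = -0.95
CDF = 0.025
Percentile rank = 0.025 * 100 = 2.5

2.5


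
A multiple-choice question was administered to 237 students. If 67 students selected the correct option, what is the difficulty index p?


Item difficulty p = number correct / total examinees
p = 67 / 237
p = 0.2827

0.2827


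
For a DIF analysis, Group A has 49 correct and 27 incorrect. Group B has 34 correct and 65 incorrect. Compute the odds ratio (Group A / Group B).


Odds_A = 49/27 = 1.8148
Odds_B = 34/65 = 0.5231
OR = Odds_A / Odds_B = 1.8148 / 0.5231
Exactly, OR = (49 * 65) / (27 * 34) = 3185 / 918
OR = 3.4695

3.4695


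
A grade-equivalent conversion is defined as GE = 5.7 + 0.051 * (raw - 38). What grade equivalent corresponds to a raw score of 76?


raw - median = 76 - 38 = 38
slope * diff = 0.051 * 38 = 1.938
GE = 5.7 + 1.938
GE = 7.638

7.638


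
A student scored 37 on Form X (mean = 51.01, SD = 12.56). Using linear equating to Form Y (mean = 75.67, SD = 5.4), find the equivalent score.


slope = SD_Y / SD_X = 5.4 / 12.56 ~ 0.4299
intercept = mean_Y - slope * mean_X = 75.67 - (5.4 / 12.56) * 51.01 ~ 53.7389
Y = slope * X + intercept. To avoid rounding drift from the rounded slope/intercept, evaluate the equivalent form Y = mean_Y + SD_Y * (X - mean_X) / SD_X at full precision:
Y = 75.67 + 5.4 * (37 - 51.01) / 12.56
Y = 75.67 - 5.4 * 14.01 / 12.56
Y = 75.67 - 75.654 / 12.56
Y = 75.67 - 6.0234
Y = 69.6466

69.6466


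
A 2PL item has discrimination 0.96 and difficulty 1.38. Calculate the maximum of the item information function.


For 2PL, max info at theta = b = 1.38
I_max = a^2 / 4 = 0.96^2 / 4
= 0.9216 / 4
I_max = 0.2304

0.2304


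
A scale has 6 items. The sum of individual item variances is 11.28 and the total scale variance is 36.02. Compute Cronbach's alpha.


alpha = (k/(k-1)) * (1 - sum(si^2)/s_total^2)
= (6/5) * (1 - 11.28/36.02)
alpha = 0.8242

0.8242


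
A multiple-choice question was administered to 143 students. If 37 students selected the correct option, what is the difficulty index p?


Item difficulty p = number correct / total examinees
p = 37 / 143
p = 0.2587

0.2587


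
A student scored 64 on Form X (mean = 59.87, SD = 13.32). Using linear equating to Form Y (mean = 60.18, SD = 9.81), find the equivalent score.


slope = SD_Y / SD_X = 9.81 / 13.32 ~ 0.7365
intercept = mean_Y - slope * mean_X = 60.18 - (9.81 / 13.32) * 59.87 ~ 16.0866
Y = slope * X + intercept. To avoid rounding drift from the rounded slope/intercept, evaluate the equivalent form Y = mean_Y + SD_Y * (X - mean_X) / SD_X at full precision:
Y = 60.18 + 9.81 * (64 - 59.87) / 13.32
Y = 60.18 + 9.81 * 4.13 / 13.32
Y = 60.18 + 40.5153 / 13.32
Y = 60.18 + 3.0417
Y = 63.2217

63.2217


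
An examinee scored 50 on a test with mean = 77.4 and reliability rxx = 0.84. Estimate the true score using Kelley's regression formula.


T_est = rxx * X + (1 - rxx) * mean
T_est = 0.84 * 50 + 0.16 * 77.4
T_est = 42.0 + 12.384
T_est = 54.384

54.384


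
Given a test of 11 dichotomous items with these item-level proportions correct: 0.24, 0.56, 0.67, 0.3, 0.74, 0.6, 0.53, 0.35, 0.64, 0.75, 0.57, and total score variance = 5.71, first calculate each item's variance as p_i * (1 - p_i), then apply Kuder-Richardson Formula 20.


For each item, compute p_i * q_i:
  Item 1: 0.24 * 0.76 = 0.1824
  Item 2: 0.56 * 0.44 = 0.2464
  Item 3: 0.67 * 0.33 = 0.2211
  Item 4: 0.3 * 0.7 = 0.21
  Item 5: 0.74 * 0.26 = 0.1924
  Item 6: 0.6 * 0.4 = 0.24
  Item 7: 0.53 * 0.47 = 0.2491
  Item 8: 0.35 * 0.65 = 0.2275
  Item 9: 0.64 * 0.36 = 0.2304
  Item 10: 0.75 * 0.25 = 0.1875
  Item 11: 0.57 * 0.43 = 0.2451
Sum(p_i * q_i) = 0.1824 + 0.2464 + 0.2211 + 0.21 + 0.1924 + 0.24 + 0.2491 + 0.2275 + 0.2304 + 0.1875 + 0.2451 = 2.4319
KR-20 = (k/(k-1)) * (1 - Sum(p_i*q_i) / Var_total)
= (11/10) * (1 - 2.4319/5.71)
= 1.1 * 0.5741
KR-20 = 0.6315

0.6315


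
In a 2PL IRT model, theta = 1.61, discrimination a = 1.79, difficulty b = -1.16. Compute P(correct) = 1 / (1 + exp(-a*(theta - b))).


a*(theta - b) = 1.79 * (1.61 - -1.16) = 4.9583
exp(-4.9583) = 0.007
P = 1 / (1 + 0.007)
P = 0.993

0.993


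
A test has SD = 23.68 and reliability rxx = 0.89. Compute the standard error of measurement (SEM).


SEM = SD * sqrt(1 - rxx)
SEM = 23.68 * sqrt(1 - 0.89)
SEM = 23.68 * sqrt(0.11) = 23.68 * 0.331662
SEM = 7.8538

7.8538


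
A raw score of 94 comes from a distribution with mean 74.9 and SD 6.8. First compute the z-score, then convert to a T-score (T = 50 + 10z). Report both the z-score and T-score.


z = (X - mean) / SD = (94 - 74.9) / 6.8
z = 19.1 / 6.8
z = 2.8088
T-score = T = 50 + 10z
Carry z at full precision (z = 19.1 / 6.8) into the conversion:
T-score = 50 + 10 * (19.1 / 6.8) = 50 + 191 / 6.8
T-score = 50 + 28.0882
T-score = 78.0882

78.0882


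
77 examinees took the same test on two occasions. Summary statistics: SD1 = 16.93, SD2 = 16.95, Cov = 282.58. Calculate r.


r = cov(X,Y) / (SD_X * SD_Y)
r = 282.58 / (16.93 * 16.95)
r = 282.58 / 286.9635
r = 0.9847

0.9847


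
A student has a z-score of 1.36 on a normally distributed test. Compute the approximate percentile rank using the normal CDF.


CDF(z) = 0.5 * (1 + erf(z/sqrt(2)))
erf(0.9617) = 0.8262
CDF = 0.9131
Percentile rank = 0.9131 * 100 = 91.31

91.31


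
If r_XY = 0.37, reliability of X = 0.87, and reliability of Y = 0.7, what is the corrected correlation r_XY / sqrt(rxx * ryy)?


r_corrected = rxy / sqrt(rxx * ryy)
= 0.37 / sqrt(0.87 * 0.7)
= 0.37 / sqrt(0.609)
= 0.37 / 0.780385
r_corrected = 0.4741

0.4741


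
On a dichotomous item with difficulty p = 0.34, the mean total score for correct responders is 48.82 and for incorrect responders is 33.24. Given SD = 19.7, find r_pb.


q = 1 - p = 0.66
rpb = ((M1 - M0) / SD) * sqrt(p * q)
rpb = ((48.82 - 33.24) / 19.7) * sqrt(0.34 * 0.66)
rpb = 0.3746

0.3746


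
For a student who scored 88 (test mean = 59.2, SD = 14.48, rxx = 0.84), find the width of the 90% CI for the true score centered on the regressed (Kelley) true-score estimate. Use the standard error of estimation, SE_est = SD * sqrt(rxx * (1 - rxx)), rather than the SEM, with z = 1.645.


True score estimate = 0.84*88 + 0.16*59.2 = 83.392
SE_est = SD * sqrt(rxx * (1 - rxx)) = 14.48 * sqrt(0.84 * 0.16) = 14.48 * sqrt(0.1344) = 5.308456
CI = T_est +/- z * SE_est, so width = 2 * z * SE_est = 2 * 1.645 * 5.308456
Width = 17.4648

17.4648


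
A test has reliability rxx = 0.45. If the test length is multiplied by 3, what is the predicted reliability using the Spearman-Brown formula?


r_new = (n * rxx) / (1 + (n-1) * rxx)
r_new = (3 * 0.45) / (1 + 2 * 0.45)
r_new = 1.35 / 1.9
r_new = 0.7105

0.7105


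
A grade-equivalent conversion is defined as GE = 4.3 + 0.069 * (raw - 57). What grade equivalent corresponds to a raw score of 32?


raw - median = 32 - 57 = -25
slope * diff = 0.069 * -25 = -1.725
GE = 4.3 + -1.725
GE = 2.575

2.575


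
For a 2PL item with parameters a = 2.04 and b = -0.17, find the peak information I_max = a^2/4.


For 2PL, max info at theta = b = -0.17
I_max = a^2 / 4 = 2.04^2 / 4
= 4.1616 / 4
I_max = 1.0404

1.0404


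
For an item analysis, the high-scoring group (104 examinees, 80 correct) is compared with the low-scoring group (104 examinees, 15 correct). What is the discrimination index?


p_upper = 80/104 = 0.7692
p_lower = 15/104 = 0.1442
D = 0.7692 - 0.1442 = 0.625

0.625


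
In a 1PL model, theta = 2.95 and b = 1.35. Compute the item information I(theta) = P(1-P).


P = 1/(1+exp(-(2.95-1.35))) = 0.832
I = P*(1-P) = 0.832 * 0.168
I = 0.1398

0.1398


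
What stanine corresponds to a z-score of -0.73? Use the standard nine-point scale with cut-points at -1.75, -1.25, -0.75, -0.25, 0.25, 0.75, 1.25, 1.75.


Stanine boundaries: [-1.75, -1.25, -0.75, -0.25, 0.25, 0.75, 1.25, 1.75]
z = -0.73
Check each boundary:
  z >= -1.75 -> could be stanine 2
  z >= -1.25 -> could be stanine 3
  z >= -0.75 -> could be stanine 4
  z < -0.25
  z < 0.25
  z < 0.75
  z < 1.25
  z < 1.75
Highest qualifying boundary gives stanine = 4

4


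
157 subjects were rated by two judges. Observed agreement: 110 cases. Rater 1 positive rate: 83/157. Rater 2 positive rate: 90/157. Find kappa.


P_o = 110/157 = 0.700637
P_e = (83*90 + 74*67) / 24649 = 0.504199
kappa = (P_o - P_e) / (1 - P_e)
kappa = (0.700637 - 0.504199) / (1 - 0.504199)
kappa = 0.3962

0.3962


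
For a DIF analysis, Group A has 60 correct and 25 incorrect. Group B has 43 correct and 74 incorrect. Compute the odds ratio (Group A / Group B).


Odds_A = 60/25 = 2.4
Odds_B = 43/74 = 0.5811
OR = Odds_A / Odds_B = 2.4 / 0.5811
Exactly, OR = (60 * 74) / (25 * 43) = 4440 / 1075
OR = 4.1302

4.1302


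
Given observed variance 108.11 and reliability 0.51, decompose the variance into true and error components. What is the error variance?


var_true = rxx * var_obs = 0.51 * 108.11 = 55.1361
var_error = var_obs - var_true
var_error = 108.11 - 55.1361
var_error = 52.9739

52.9739


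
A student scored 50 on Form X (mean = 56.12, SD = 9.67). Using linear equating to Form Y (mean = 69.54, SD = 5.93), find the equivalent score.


slope = SD_Y / SD_X = 5.93 / 9.67 ~ 0.6132
intercept = mean_Y - slope * mean_X = 69.54 - (5.93 / 9.67) * 56.12 ~ 35.1251
Y = slope * X + intercept. To avoid rounding drift from the rounded slope/intercept, evaluate the equivalent form Y = mean_Y + SD_Y * (X - mean_X) / SD_X at full precision:
Y = 69.54 + 5.93 * (50 - 56.12) / 9.67
Y = 69.54 - 5.93 * 6.12 / 9.67
Y = 69.54 - 36.2916 / 9.67
Y = 69.54 - 3.753
Y = 65.787

65.787


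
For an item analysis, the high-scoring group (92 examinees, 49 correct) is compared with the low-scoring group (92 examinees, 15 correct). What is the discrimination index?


p_upper = 49/92 = 0.5326
p_lower = 15/92 = 0.163
D = 0.5326 - 0.163 = 0.3696

0.3696


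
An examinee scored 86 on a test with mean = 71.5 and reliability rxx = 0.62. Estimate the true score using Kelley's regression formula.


T_est = rxx * X + (1 - rxx) * mean
T_est = 0.62 * 86 + 0.38 * 71.5
T_est = 53.32 + 27.17
T_est = 80.49

80.49


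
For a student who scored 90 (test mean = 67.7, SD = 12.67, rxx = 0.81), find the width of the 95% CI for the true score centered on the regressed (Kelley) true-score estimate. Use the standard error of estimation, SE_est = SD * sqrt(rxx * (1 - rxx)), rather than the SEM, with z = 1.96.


True score estimate = 0.81*90 + 0.19*67.7 = 85.763
SE_est = SD * sqrt(rxx * (1 - rxx)) = 12.67 * sqrt(0.81 * 0.19) = 12.67 * sqrt(0.1539) = 4.970452
CI = T_est +/- z * SE_est, so width = 2 * z * SE_est = 2 * 1.96 * 4.970452
Width = 19.4842

19.4842


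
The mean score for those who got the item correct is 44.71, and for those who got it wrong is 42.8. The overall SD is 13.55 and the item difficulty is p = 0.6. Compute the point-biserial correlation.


q = 1 - p = 0.4
rpb = ((M1 - M0) / SD) * sqrt(p * q)
rpb = ((44.71 - 42.8) / 13.55) * sqrt(0.6 * 0.4)
rpb = 0.0691

0.0691


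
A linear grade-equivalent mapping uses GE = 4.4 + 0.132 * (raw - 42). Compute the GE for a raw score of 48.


raw - median = 48 - 42 = 6
slope * diff = 0.132 * 6 = 0.792
GE = 4.4 + 0.792
GE = 5.192

5.192


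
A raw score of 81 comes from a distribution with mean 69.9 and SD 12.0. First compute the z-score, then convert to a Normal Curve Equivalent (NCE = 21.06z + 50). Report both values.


z = (X - mean) / SD = (81 - 69.9) / 12.0
z = 11.1 / 12.0
z = 0.925
NCE = NCE = 21.06z + 50
Carry z at full precision (z = 11.1 / 12.0) into the conversion:
NCE = 21.06 * (11.1 / 12.0) + 50 = 233.766 / 12.0 + 50
NCE = 19.4805 + 50
NCE = 69.4805

69.4805


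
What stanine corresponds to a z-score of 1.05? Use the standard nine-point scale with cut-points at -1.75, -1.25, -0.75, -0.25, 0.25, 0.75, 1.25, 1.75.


Stanine boundaries: [-1.75, -1.25, -0.75, -0.25, 0.25, 0.75, 1.25, 1.75]
z = 1.05
Check each boundary:
  z >= -1.75 -> could be stanine 2
  z >= -1.25 -> could be stanine 3
  z >= -0.75 -> could be stanine 4
  z >= -0.25 -> could be stanine 5
  z >= 0.25 -> could be stanine 6
  z >= 0.75 -> could be stanine 7
  z < 1.25
  z < 1.75
Highest qualifying boundary gives stanine = 7

7


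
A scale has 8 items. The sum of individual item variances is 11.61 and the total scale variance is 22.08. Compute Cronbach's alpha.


alpha = (k/(k-1)) * (1 - sum(si^2)/s_total^2)
= (8/7) * (1 - 11.61/22.08)
alpha = 0.5419

0.5419


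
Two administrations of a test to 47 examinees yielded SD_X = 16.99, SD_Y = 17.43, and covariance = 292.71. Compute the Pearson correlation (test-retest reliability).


r = cov(X,Y) / (SD_X * SD_Y)
r = 292.71 / (16.99 * 17.43)
r = 292.71 / 296.1357
r = 0.9884

0.9884


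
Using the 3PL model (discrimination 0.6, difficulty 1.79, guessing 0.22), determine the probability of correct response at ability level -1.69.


logit = 0.6*(-1.69 - 1.79) = -2.088
P* = 1/(1 + exp(--2.088)) = 0.1103
P = 0.22 + (1 - 0.22) * 0.1103
P = 0.306

0.306


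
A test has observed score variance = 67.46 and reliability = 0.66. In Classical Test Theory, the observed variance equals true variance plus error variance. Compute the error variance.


var_true = rxx * var_obs = 0.66 * 67.46 = 44.5236
var_error = var_obs - var_true
var_error = 67.46 - 44.5236
var_error = 22.9364

22.9364


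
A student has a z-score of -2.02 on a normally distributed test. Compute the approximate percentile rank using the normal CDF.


CDF(z) = 0.5 * (1 + erf(z/sqrt(2)))
erf(-1.4284) = -0.9566
CDF = 0.0217
Percentile rank = 0.0217 * 100 = 2.17

2.17


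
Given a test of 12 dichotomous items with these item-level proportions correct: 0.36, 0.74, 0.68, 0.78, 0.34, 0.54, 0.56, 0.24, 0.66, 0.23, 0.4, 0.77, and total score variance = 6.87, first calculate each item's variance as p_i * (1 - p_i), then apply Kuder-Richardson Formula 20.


For each item, compute p_i * q_i:
  Item 1: 0.36 * 0.64 = 0.2304
  Item 2: 0.74 * 0.26 = 0.1924
  Item 3: 0.68 * 0.32 = 0.2176
  Item 4: 0.78 * 0.22 = 0.1716
  Item 5: 0.34 * 0.66 = 0.2244
  Item 6: 0.54 * 0.46 = 0.2484
  Item 7: 0.56 * 0.44 = 0.2464
  Item 8: 0.24 * 0.76 = 0.1824
  Item 9: 0.66 * 0.34 = 0.2244
  Item 10: 0.23 * 0.77 = 0.1771
  Item 11: 0.4 * 0.6 = 0.24
  Item 12: 0.77 * 0.23 = 0.1771
Sum(p_i * q_i) = 0.2304 + 0.1924 + 0.2176 + 0.1716 + 0.2244 + 0.2484 + 0.2464 + 0.1824 + 0.2244 + 0.1771 + 0.24 + 0.1771 = 2.5322
KR-20 = (k/(k-1)) * (1 - Sum(p_i*q_i) / Var_total)
= (12/11) * (1 - 2.5322/6.87)
= 1.0909 * 0.6314
KR-20 = 0.6888

0.6888


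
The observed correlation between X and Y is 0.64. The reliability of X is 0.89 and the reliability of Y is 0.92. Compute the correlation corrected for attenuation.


r_corrected = rxy / sqrt(rxx * ryy)
= 0.64 / sqrt(0.89 * 0.92)
= 0.64 / sqrt(0.8188)
= 0.64 / 0.904876
r_corrected = 0.7073

0.7073


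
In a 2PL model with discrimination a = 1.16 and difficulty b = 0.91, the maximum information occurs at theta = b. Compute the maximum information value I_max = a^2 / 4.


For 2PL, max info at theta = b = 0.91
I_max = a^2 / 4 = 1.16^2 / 4
= 1.3456 / 4
I_max = 0.3364

0.3364


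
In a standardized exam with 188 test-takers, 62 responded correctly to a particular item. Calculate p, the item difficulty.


Item difficulty p = number correct / total examinees
p = 62 / 188
p = 0.3298

0.3298


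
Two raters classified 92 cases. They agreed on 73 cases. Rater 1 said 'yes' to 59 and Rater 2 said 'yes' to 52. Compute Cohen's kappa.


P_o = 73/92 = 0.793478
P_e = (59*52 + 33*40) / 8464 = 0.518431
kappa = (P_o - P_e) / (1 - P_e)
kappa = (0.793478 - 0.518431) / (1 - 0.518431)
kappa = 0.5711

0.5711


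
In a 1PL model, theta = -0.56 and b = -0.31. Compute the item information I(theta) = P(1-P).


P = 1/(1+exp(-(-0.56--0.31))) = 0.4378
I = P*(1-P) = 0.4378 * 0.5622
I = 0.2461

0.2461


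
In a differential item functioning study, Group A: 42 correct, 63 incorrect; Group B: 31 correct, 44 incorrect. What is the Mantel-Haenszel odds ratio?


Odds_A = 42/63 = 0.6667
Odds_B = 31/44 = 0.7045
OR = Odds_A / Odds_B = 0.6667 / 0.7045
Exactly, OR = (42 * 44) / (63 * 31) = 1848 / 1953
OR = 0.9462

0.9462


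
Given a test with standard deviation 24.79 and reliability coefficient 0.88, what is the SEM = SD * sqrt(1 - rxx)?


SEM = SD * sqrt(1 - rxx)
SEM = 24.79 * sqrt(1 - 0.88)
SEM = 24.79 * sqrt(0.12) = 24.79 * 0.34641
SEM = 8.5875

8.5875


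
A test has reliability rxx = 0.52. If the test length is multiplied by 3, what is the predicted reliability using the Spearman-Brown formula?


r_new = (n * rxx) / (1 + (n-1) * rxx)
r_new = (3 * 0.52) / (1 + 2 * 0.52)
r_new = 1.56 / 2.04
r_new = 0.7647

0.7647


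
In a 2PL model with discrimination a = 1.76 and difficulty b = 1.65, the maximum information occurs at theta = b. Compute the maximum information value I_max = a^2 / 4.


For 2PL, max info at theta = b = 1.65
I_max = a^2 / 4 = 1.76^2 / 4
= 3.0976 / 4
I_max = 0.7744

0.7744


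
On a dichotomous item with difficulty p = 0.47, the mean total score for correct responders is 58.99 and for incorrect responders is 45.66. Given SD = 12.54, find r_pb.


q = 1 - p = 0.53
rpb = ((M1 - M0) / SD) * sqrt(p * q)
rpb = ((58.99 - 45.66) / 12.54) * sqrt(0.47 * 0.53)
rpb = 0.5305

0.5305


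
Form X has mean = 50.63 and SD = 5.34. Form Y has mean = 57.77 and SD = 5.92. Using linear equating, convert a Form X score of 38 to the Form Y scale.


slope = SD_Y / SD_X = 5.92 / 5.34 ~ 1.1086
intercept = mean_Y - slope * mean_X = 57.77 - (5.92 / 5.34) * 50.63 ~ 1.6409
Y = slope * X + intercept. To avoid rounding drift from the rounded slope/intercept, evaluate the equivalent form Y = mean_Y + SD_Y * (X - mean_X) / SD_X at full precision:
Y = 57.77 + 5.92 * (38 - 50.63) / 5.34
Y = 57.77 - 5.92 * 12.63 / 5.34
Y = 57.77 - 74.7696 / 5.34
Y = 57.77 - 14.0018
Y = 43.7682

43.7682


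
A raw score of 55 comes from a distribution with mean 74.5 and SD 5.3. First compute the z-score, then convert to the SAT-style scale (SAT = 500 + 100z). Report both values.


z = (X - mean) / SD = (55 - 74.5) / 5.3
z = -19.5 / 5.3
z = -3.6792
SAT-scale = SAT = 500 + 100z
Carry z at full precision (z = -19.5 / 5.3) into the conversion:
SAT-scale = 500 + 100 * (-19.5 / 5.3) = 500 + -1950 / 5.3
SAT-scale = 500 + -367.9245
SAT-scale = 132.0755

132.0755


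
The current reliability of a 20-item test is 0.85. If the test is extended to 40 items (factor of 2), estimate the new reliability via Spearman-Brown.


r_new = (n * rxx) / (1 + (n-1) * rxx)
r_new = (2 * 0.85) / (1 + 1 * 0.85)
r_new = 1.7 / 1.85
r_new = 0.9189

0.9189


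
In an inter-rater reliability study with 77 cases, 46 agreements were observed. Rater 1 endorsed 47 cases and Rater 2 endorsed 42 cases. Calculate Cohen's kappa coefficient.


P_o = 46/77 = 0.597403
P_e = (47*42 + 30*35) / 5929 = 0.510035
kappa = (P_o - P_e) / (1 - P_e)
kappa = (0.597403 - 0.510035) / (1 - 0.510035)
kappa = 0.1783

0.1783


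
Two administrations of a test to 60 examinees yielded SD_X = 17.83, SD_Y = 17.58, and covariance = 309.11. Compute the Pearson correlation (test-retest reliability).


r = cov(X,Y) / (SD_X * SD_Y)
r = 309.11 / (17.83 * 17.58)
r = 309.11 / 313.4514
r = 0.9861

0.9861


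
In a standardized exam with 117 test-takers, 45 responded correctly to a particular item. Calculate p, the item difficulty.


Item difficulty p = number correct / total examinees
p = 45 / 117
p = 0.3846

0.3846


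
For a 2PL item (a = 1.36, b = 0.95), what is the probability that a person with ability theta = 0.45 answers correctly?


a*(theta - b) = 1.36 * (0.45 - 0.95) = -0.68
exp(--0.68) = 1.9739
P = 1 / (1 + 1.9739)
P = 0.3363

0.3363


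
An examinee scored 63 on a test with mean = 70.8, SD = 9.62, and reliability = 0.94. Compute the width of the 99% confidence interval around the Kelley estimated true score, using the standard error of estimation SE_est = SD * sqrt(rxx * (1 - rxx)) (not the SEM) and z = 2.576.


True score estimate = 0.94*63 + 0.06*70.8 = 63.468
SE_est = SD * sqrt(rxx * (1 - rxx)) = 9.62 * sqrt(0.94 * 0.06) = 9.62 * sqrt(0.0564) = 2.284623
CI = T_est +/- z * SE_est, so width = 2 * z * SE_est = 2 * 2.576 * 2.284623
Width = 11.7704

11.7704


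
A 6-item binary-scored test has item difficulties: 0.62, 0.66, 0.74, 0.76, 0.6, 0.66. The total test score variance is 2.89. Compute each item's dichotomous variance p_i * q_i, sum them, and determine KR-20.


For each item, compute p_i * q_i:
  Item 1: 0.62 * 0.38 = 0.2356
  Item 2: 0.66 * 0.34 = 0.2244
  Item 3: 0.74 * 0.26 = 0.1924
  Item 4: 0.76 * 0.24 = 0.1824
  Item 5: 0.6 * 0.4 = 0.24
  Item 6: 0.66 * 0.34 = 0.2244
Sum(p_i * q_i) = 0.2356 + 0.2244 + 0.1924 + 0.1824 + 0.24 + 0.2244 = 1.2992
KR-20 = (k/(k-1)) * (1 - Sum(p_i*q_i) / Var_total)
= (6/5) * (1 - 1.2992/2.89)
= 1.2 * 0.5504
KR-20 = 0.6605

0.6605


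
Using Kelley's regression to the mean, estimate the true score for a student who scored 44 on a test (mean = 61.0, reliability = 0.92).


T_est = rxx * X + (1 - rxx) * mean
T_est = 0.92 * 44 + 0.08 * 61.0
T_est = 40.48 + 4.88
T_est = 45.36

45.36


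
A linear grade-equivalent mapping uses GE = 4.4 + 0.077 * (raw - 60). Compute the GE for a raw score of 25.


raw - median = 25 - 60 = -35
slope * diff = 0.077 * -35 = -2.695
GE = 4.4 + -2.695
GE = 1.705

1.705


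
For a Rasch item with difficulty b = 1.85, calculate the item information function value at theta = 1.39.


P = 1/(1+exp(-(1.39-1.85))) = 0.387
I = P*(1-P) = 0.387 * 0.613
I = 0.2372

0.2372


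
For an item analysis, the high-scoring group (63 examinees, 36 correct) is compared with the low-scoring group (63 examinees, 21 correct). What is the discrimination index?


p_upper = 36/63 = 0.5714
p_lower = 21/63 = 0.3333
D = 0.5714 - 0.3333 = 0.2381

0.2381


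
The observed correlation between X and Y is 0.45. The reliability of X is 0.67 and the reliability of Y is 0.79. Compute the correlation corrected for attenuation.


r_corrected = rxy / sqrt(rxx * ryy)
= 0.45 / sqrt(0.67 * 0.79)
= 0.45 / sqrt(0.5293)
= 0.45 / 0.72753
r_corrected = 0.6185

0.6185


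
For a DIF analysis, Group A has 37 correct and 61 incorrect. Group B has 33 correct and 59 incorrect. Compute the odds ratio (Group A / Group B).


Odds_A = 37/61 = 0.6066
Odds_B = 33/59 = 0.5593
OR = Odds_A / Odds_B = 0.6066 / 0.5593
Exactly, OR = (37 * 59) / (61 * 33) = 2183 / 2013
OR = 1.0845

1.0845


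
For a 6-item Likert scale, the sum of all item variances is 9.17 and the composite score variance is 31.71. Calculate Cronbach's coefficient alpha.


alpha = (k/(k-1)) * (1 - sum(si^2)/s_total^2)
= (6/5) * (1 - 9.17/31.71)
alpha = 0.853

0.853


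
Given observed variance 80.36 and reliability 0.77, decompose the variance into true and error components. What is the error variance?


var_true = rxx * var_obs = 0.77 * 80.36 = 61.8772
var_error = var_obs - var_true
var_error = 80.36 - 61.8772
var_error = 18.4828

18.4828


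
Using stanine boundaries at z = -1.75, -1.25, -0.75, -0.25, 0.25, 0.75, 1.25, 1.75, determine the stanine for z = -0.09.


Stanine boundaries: [-1.75, -1.25, -0.75, -0.25, 0.25, 0.75, 1.25, 1.75]
z = -0.09
Check each boundary:
  z >= -1.75 -> could be stanine 2
  z >= -1.25 -> could be stanine 3
  z >= -0.75 -> could be stanine 4
  z >= -0.25 -> could be stanine 5
  z < 0.25
  z < 0.75
  z < 1.25
  z < 1.75
Highest qualifying boundary gives stanine = 5

5


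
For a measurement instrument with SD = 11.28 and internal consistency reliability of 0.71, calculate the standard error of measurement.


SEM = SD * sqrt(1 - rxx)
SEM = 11.28 * sqrt(1 - 0.71)
SEM = 11.28 * sqrt(0.29) = 11.28 * 0.538516
SEM = 6.0745

6.0745


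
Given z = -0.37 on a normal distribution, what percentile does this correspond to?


CDF(z) = 0.5 * (1 + erf(z/sqrt(2)))
erf(-0.2616) = -0.2886
CDF = 0.3557
Percentile rank = 0.3557 * 100 = 35.57

35.57


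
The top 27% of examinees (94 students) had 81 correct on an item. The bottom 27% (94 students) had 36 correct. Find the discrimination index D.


p_upper = 81/94 = 0.8617
p_lower = 36/94 = 0.383
D = 0.8617 - 0.383 = 0.4787

0.4787


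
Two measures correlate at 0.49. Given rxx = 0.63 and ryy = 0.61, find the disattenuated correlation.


r_corrected = rxy / sqrt(rxx * ryy)
= 0.49 / sqrt(0.63 * 0.61)
= 0.49 / sqrt(0.3843)
= 0.49 / 0.619919
r_corrected = 0.7904

0.7904


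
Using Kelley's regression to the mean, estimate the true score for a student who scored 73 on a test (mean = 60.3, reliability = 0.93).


T_est = rxx * X + (1 - rxx) * mean
T_est = 0.93 * 73 + 0.07 * 60.3
T_est = 67.89 + 4.221
T_est = 72.111

72.111


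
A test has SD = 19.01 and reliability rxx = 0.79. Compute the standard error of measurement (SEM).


SEM = SD * sqrt(1 - rxx)
SEM = 19.01 * sqrt(1 - 0.79)
SEM = 19.01 * sqrt(0.21) = 19.01 * 0.458258
SEM = 8.7115

8.7115


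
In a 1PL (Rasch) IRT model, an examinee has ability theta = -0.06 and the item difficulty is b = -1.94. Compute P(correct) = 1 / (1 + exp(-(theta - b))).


theta - b = -0.06 - -1.94 = 1.88
exp(-(theta - b)) = exp(-1.88) = 0.1526
P = 1 / (1 + 0.1526)
P = 0.8676

0.8676


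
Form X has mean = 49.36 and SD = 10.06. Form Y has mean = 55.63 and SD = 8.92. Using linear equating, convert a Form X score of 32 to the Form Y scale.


slope = SD_Y / SD_X = 8.92 / 10.06 ~ 0.8867
intercept = mean_Y - slope * mean_X = 55.63 - (8.92 / 10.06) * 49.36 ~ 11.8635
Y = slope * X + intercept. To avoid rounding drift from the rounded slope/intercept, evaluate the equivalent form Y = mean_Y + SD_Y * (X - mean_X) / SD_X at full precision:
Y = 55.63 + 8.92 * (32 - 49.36) / 10.06
Y = 55.63 - 8.92 * 17.36 / 10.06
Y = 55.63 - 154.8512 / 10.06
Y = 55.63 - 15.3928
Y = 40.2372

40.2372


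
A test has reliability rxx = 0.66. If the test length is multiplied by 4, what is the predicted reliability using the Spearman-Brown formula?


r_new = (n * rxx) / (1 + (n-1) * rxx)
r_new = (4 * 0.66) / (1 + 3 * 0.66)
r_new = 2.64 / 2.98
r_new = 0.8859

0.8859


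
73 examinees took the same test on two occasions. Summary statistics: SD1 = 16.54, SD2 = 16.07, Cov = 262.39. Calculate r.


r = cov(X,Y) / (SD_X * SD_Y)
r = 262.39 / (16.54 * 16.07)
r = 262.39 / 265.7978
r = 0.9872

0.9872


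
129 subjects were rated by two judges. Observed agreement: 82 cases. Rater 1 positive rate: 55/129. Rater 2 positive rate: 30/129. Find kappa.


P_o = 82/129 = 0.635659
P_e = (55*30 + 74*99) / 16641 = 0.539391
kappa = (P_o - P_e) / (1 - P_e)
kappa = (0.635659 - 0.539391) / (1 - 0.539391)
kappa = 0.209

0.209


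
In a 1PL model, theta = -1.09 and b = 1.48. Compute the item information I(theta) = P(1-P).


P = 1/(1+exp(-(-1.09-1.48))) = 0.0711
I = P*(1-P) = 0.0711 * 0.9289
I = 0.066

0.066


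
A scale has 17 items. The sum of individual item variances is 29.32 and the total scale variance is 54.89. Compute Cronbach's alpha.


alpha = (k/(k-1)) * (1 - sum(si^2)/s_total^2)
= (17/16) * (1 - 29.32/54.89)
alpha = 0.495

0.495


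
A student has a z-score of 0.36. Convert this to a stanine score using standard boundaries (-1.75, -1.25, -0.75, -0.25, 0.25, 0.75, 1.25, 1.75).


Stanine boundaries: [-1.75, -1.25, -0.75, -0.25, 0.25, 0.75, 1.25, 1.75]
z = 0.36
Check each boundary:
  z >= -1.75 -> could be stanine 2
  z >= -1.25 -> could be stanine 3
  z >= -0.75 -> could be stanine 4
  z >= -0.25 -> could be stanine 5
  z >= 0.25 -> could be stanine 6
  z < 0.75
  z < 1.25
  z < 1.75
Highest qualifying boundary gives stanine = 6

6


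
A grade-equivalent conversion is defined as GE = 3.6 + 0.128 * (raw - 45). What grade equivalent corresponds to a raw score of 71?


raw - median = 71 - 45 = 26
slope * diff = 0.128 * 26 = 3.328
GE = 3.6 + 3.328
GE = 6.928

6.928


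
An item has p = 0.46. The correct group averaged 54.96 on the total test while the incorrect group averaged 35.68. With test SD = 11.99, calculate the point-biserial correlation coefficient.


q = 1 - p = 0.54
rpb = ((M1 - M0) / SD) * sqrt(p * q)
rpb = ((54.96 - 35.68) / 11.99) * sqrt(0.46 * 0.54)
rpb = 0.8014

0.8014


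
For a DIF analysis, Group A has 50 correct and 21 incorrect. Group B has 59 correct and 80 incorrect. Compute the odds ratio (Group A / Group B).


Odds_A = 50/21 = 2.381
Odds_B = 59/80 = 0.7375
OR = Odds_A / Odds_B = 2.381 / 0.7375
Exactly, OR = (50 * 80) / (21 * 59) = 4000 / 1239
OR = 3.2284

3.2284


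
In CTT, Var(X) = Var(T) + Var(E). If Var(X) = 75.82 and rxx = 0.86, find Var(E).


var_true = rxx * var_obs = 0.86 * 75.82 = 65.2052
var_error = var_obs - var_true
var_error = 75.82 - 65.2052
var_error = 10.6148

10.6148


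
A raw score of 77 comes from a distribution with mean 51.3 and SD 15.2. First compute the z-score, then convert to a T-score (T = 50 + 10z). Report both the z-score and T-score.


z = (X - mean) / SD = (77 - 51.3) / 15.2
z = 25.7 / 15.2
z = 1.6908
T-score = T = 50 + 10z
Carry z at full precision (z = 25.7 / 15.2) into the conversion:
T-score = 50 + 10 * (25.7 / 15.2) = 50 + 257 / 15.2
T-score = 50 + 16.9079
T-score = 66.9079

66.9079


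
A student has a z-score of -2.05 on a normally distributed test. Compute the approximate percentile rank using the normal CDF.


CDF(z) = 0.5 * (1 + erf(z/sqrt(2)))
erf(-1.4496) = -0.9596
CDF = 0.0202
Percentile rank = 0.0202 * 100 = 2.02

2.02


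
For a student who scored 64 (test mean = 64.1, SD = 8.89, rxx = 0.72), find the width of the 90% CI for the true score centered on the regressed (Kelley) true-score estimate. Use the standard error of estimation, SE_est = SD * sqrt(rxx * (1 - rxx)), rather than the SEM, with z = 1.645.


True score estimate = 0.72*64 + 0.28*64.1 = 64.028
SE_est = SD * sqrt(rxx * (1 - rxx)) = 8.89 * sqrt(0.72 * 0.28) = 8.89 * sqrt(0.2016) = 3.9916
CI = T_est +/- z * SE_est, so width = 2 * z * SE_est = 2 * 1.645 * 3.9916
Width = 13.1324

13.1324


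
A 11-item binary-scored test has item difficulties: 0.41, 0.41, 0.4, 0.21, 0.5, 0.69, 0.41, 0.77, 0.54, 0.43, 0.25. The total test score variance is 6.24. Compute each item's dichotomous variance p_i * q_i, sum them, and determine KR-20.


For each item, compute p_i * q_i:
  Item 1: 0.41 * 0.59 = 0.2419
  Item 2: 0.41 * 0.59 = 0.2419
  Item 3: 0.4 * 0.6 = 0.24
  Item 4: 0.21 * 0.79 = 0.1659
  Item 5: 0.5 * 0.5 = 0.25
  Item 6: 0.69 * 0.31 = 0.2139
  Item 7: 0.41 * 0.59 = 0.2419
  Item 8: 0.77 * 0.23 = 0.1771
  Item 9: 0.54 * 0.46 = 0.2484
  Item 10: 0.43 * 0.57 = 0.2451
  Item 11: 0.25 * 0.75 = 0.1875
Sum(p_i * q_i) = 0.2419 + 0.2419 + 0.24 + 0.1659 + 0.25 + 0.2139 + 0.2419 + 0.1771 + 0.2484 + 0.2451 + 0.1875 = 2.4536
KR-20 = (k/(k-1)) * (1 - Sum(p_i*q_i) / Var_total)
= (11/10) * (1 - 2.4536/6.24)
= 1.1 * 0.6068
KR-20 = 0.6675

0.6675


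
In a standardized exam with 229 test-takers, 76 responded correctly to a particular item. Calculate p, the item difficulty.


Item difficulty p = number correct / total examinees
p = 76 / 229
p = 0.3319

0.3319


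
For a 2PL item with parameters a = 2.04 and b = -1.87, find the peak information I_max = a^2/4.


For 2PL, max info at theta = b = -1.87
I_max = a^2 / 4 = 2.04^2 / 4
= 4.1616 / 4
I_max = 1.0404

1.0404


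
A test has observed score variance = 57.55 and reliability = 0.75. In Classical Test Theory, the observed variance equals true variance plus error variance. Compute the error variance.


var_true = rxx * var_obs = 0.75 * 57.55 = 43.1625
var_error = var_obs - var_true
var_error = 57.55 - 43.1625
var_error = 14.3875

14.3875


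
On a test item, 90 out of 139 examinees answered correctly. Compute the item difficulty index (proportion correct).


Item difficulty p = number correct / total examinees
p = 90 / 139
p = 0.6475

0.6475


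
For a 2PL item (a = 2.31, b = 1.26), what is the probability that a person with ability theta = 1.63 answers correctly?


a*(theta - b) = 2.31 * (1.63 - 1.26) = 0.8547
exp(-0.8547) = 0.4254
P = 1 / (1 + 0.4254)
P = 0.7016

0.7016


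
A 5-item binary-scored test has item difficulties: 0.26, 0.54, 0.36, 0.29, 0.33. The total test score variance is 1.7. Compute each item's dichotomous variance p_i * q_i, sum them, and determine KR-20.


For each item, compute p_i * q_i:
  Item 1: 0.26 * 0.74 = 0.1924
  Item 2: 0.54 * 0.46 = 0.2484
  Item 3: 0.36 * 0.64 = 0.2304
  Item 4: 0.29 * 0.71 = 0.2059
  Item 5: 0.33 * 0.67 = 0.2211
Sum(p_i * q_i) = 0.1924 + 0.2484 + 0.2304 + 0.2059 + 0.2211 = 1.0982
KR-20 = (k/(k-1)) * (1 - Sum(p_i*q_i) / Var_total)
= (5/4) * (1 - 1.0982/1.7)
= 1.25 * 0.354
KR-20 = 0.4425

0.4425


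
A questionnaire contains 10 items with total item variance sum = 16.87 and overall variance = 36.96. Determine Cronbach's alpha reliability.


alpha = (k/(k-1)) * (1 - sum(si^2)/s_total^2)
= (10/9) * (1 - 16.87/36.96)
alpha = 0.604

0.604


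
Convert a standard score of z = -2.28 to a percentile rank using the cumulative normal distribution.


CDF(z) = 0.5 * (1 + erf(z/sqrt(2)))
erf(-1.6122) = -0.9774
CDF = 0.0113
Percentile rank = 0.0113 * 100 = 1.13

1.13


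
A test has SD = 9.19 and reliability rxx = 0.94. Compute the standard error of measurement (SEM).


SEM = SD * sqrt(1 - rxx)
SEM = 9.19 * sqrt(1 - 0.94)
SEM = 9.19 * sqrt(0.06) = 9.19 * 0.244949
SEM = 2.2511

2.2511


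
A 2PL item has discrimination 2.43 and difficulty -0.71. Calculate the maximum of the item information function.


For 2PL, max info at theta = b = -0.71
I_max = a^2 / 4 = 2.43^2 / 4
= 5.9049 / 4
I_max = 1.4762

1.4762


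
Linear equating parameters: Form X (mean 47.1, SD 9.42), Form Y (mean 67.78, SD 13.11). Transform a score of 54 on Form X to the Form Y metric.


slope = SD_Y / SD_X = 13.11 / 9.42 ~ 1.3917
intercept = mean_Y - slope * mean_X = 67.78 - (13.11 / 9.42) * 47.1 ~ 2.23
Y = slope * X + intercept. To avoid rounding drift from the rounded slope/intercept, evaluate the equivalent form Y = mean_Y + SD_Y * (X - mean_X) / SD_X at full precision:
Y = 67.78 + 13.11 * (54 - 47.1) / 9.42
Y = 67.78 + 13.11 * 6.9 / 9.42
Y = 67.78 + 90.459 / 9.42
Y = 67.78 + 9.6029
Y = 77.3829

77.3829


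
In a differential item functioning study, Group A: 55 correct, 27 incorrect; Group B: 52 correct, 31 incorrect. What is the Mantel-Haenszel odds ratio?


Odds_A = 55/27 = 2.037
Odds_B = 52/31 = 1.6774
OR = Odds_A / Odds_B = 2.037 / 1.6774
Exactly, OR = (55 * 31) / (27 * 52) = 1705 / 1404
OR = 1.2144

1.2144
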